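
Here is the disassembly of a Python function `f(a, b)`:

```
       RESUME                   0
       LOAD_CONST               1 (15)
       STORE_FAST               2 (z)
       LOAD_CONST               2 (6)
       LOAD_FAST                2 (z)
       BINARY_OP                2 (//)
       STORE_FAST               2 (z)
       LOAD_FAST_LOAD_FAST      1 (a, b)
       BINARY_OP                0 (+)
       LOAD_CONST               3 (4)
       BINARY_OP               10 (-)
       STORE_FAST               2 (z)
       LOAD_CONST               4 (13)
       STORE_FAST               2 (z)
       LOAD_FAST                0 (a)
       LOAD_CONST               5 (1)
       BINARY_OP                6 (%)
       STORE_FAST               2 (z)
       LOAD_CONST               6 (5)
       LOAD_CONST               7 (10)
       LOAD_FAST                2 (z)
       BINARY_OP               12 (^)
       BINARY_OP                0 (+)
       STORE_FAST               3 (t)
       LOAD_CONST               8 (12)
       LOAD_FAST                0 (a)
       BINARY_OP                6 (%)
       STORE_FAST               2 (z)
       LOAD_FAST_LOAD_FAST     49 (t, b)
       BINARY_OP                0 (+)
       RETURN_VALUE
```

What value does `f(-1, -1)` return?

LOAD_CONST → push 15. Stack: [15]
STORE_FAST z → z=15. Stack: []
LOAD_CONST → push 6. Stack: [6]
LOAD_FAST z → push 15. Stack: [6, 15]
BINARY_OP // → 6 // 15 = 0. Stack: [0]
STORE_FAST z → z=0. Stack: []
LOAD_FAST_LOAD_FAST a,b → push -1,-1. Stack: [-1, -1]
BINARY_OP + → -1 + -1 = -2. Stack: [-2]
LOAD_CONST → push 4. Stack: [-2, 4]
BINARY_OP - → -2 - 4 = -6. Stack: [-6]
STORE_FAST z → z=-6. Stack: []
LOAD_CONST → push 13. Stack: [13]
STORE_FAST z → z=13. Stack: []
LOAD_FAST a → push -1. Stack: [-1]
LOAD_CONST → push 1. Stack: [-1, 1]
BINARY_OP % → -1 % 1 = 0. Stack: [0]
STORE_FAST z → z=0. Stack: []
LOAD_CONST → push 5. Stack: [5]
LOAD_CONST → push 10. Stack: [5, 10]
LOAD_FAST z → push 0. Stack: [5, 10, 0]
BINARY_OP ^ → 10 ^ 0 = 10. Stack: [5, 10]
BINARY_OP + → 5 + 10 = 15. Stack: [15]
STORE_FAST t → t=15. Stack: []
LOAD_CONST → push 12. Stack: [12]
LOAD_FAST a → push -1. Stack: [12, -1]
BINARY_OP % → 12 % -1 = 0. Stack: [0]
STORE_FAST z → z=0. Stack: []
LOAD_FAST_LOAD_FAST t,b → push 15,-1. Stack: [15, -1]
BINARY_OP + → 15 + -1 = 14. Stack: [14]
RETURN_VALUE → return 14.

14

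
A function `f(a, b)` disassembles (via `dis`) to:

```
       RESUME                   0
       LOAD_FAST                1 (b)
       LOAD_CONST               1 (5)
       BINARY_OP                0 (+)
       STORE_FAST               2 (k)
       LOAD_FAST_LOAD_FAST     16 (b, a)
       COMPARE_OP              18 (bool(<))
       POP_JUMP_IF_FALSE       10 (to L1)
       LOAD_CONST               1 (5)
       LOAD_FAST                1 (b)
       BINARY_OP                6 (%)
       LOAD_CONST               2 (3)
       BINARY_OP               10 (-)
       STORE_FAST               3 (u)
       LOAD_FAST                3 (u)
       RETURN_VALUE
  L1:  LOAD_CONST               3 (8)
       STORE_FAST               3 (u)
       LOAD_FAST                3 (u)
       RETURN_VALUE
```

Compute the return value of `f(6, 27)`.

LOAD_FAST b → push 27. Stack: [27]
LOAD_CONST → push 5. Stack: [27, 5]
BINARY_OP + → 27 + 5 = 32. Stack: [32]
STORE_FAST k → k=32. Stack: []
LOAD_FAST_LOAD_FAST b,a → push 27,6. Stack: [27, 6]
COMPARE_OP bool(<) → 27 vs 6 = False. Stack: [False]
POP_JUMP_IF_FALSE → pop False; jump. Stack: []
LOAD_CONST → push 8. Stack: [8]
STORE_FAST u → u=8. Stack: []
LOAD_FAST u → push 8. Stack: [8]
RETURN_VALUE → return 8.

8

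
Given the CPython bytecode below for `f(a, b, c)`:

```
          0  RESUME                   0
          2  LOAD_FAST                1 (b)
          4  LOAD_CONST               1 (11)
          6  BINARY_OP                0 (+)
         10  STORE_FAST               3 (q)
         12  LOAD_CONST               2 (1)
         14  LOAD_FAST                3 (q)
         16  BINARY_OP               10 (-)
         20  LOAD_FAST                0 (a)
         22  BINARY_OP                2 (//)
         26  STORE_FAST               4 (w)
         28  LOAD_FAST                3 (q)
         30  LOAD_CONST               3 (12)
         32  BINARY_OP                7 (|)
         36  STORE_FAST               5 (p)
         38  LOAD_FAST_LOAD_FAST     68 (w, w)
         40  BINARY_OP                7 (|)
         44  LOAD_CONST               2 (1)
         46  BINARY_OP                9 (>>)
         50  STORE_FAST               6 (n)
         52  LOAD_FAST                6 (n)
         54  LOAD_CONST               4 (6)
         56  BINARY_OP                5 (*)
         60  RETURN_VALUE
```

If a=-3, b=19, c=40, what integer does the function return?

24

LOAD_FAST b → push 19. Stack: [19]
LOAD_CONST → push 11. Stack: [19, 11]
BINARY_OP + → 19 + 11 = 30. Stack: [30]
STORE_FAST q → q=30. Stack: []
LOAD_CONST → push 1. Stack: [1]
LOAD_FAST q → push 30. Stack: [1, 30]
BINARY_OP - → 1 - 30 = -29. Stack: [-29]
LOAD_FAST a → push -3. Stack: [-29, -3]
BINARY_OP // → -29 // -3 = 9. Stack: [9]
STORE_FAST w → w=9. Stack: []
LOAD_FAST q → push 30. Stack: [30]
LOAD_CONST → push 12. Stack: [30, 12]
BINARY_OP | → 30 | 12 = 30. Stack: [30]
STORE_FAST p → p=30. Stack: []
LOAD_FAST_LOAD_FAST w,w → push 9,9. Stack: [9, 9]
BINARY_OP | → 9 | 9 = 9. Stack: [9]
LOAD_CONST → push 1. Stack: [9, 1]
BINARY_OP >> → 9 >> 1 = 4. Stack: [4]
STORE_FAST n → n=4. Stack: []
LOAD_FAST n → push 4. Stack: [4]
LOAD_CONST → push 6. Stack: [4, 6]
BINARY_OP * → 4 * 6 = 24. Stack: [24]
RETURN_VALUE → return 24.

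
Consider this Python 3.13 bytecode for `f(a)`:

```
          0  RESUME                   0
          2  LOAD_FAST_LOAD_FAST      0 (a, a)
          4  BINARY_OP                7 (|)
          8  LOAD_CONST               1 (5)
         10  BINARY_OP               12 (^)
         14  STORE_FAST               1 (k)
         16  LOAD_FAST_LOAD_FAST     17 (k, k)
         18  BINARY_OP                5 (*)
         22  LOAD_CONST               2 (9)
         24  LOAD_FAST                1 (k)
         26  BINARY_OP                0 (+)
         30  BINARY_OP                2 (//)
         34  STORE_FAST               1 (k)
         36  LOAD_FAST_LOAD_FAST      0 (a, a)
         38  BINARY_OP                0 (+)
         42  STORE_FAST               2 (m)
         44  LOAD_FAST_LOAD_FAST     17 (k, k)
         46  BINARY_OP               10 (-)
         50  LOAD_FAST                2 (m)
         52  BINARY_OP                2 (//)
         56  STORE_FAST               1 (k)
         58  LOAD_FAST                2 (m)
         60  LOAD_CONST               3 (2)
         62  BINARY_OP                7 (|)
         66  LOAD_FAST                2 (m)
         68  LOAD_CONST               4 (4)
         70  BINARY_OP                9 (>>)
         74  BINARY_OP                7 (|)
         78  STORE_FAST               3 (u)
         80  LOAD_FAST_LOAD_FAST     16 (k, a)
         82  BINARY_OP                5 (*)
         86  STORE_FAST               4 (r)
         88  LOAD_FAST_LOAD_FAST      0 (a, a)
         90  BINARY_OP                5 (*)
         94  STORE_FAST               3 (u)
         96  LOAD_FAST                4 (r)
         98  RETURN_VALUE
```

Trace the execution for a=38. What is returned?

0

LOAD_FAST_LOAD_FAST a,a → push 38,38. Stack: [38, 38]
BINARY_OP | → 38 | 38 = 38. Stack: [38]
LOAD_CONST → push 5. Stack: [38, 5]
BINARY_OP ^ → 38 ^ 5 = 35. Stack: [35]
STORE_FAST k → k=35. Stack: []
LOAD_FAST_LOAD_FAST k,k → push 35,35. Stack: [35, 35]
BINARY_OP * → 35 * 35 = 1225. Stack: [1225]
LOAD_CONST → push 9. Stack: [1225, 9]
LOAD_FAST k → push 35. Stack: [1225, 9, 35]
BINARY_OP + → 9 + 35 = 44. Stack: [1225, 44]
BINARY_OP // → 1225 // 44 = 27. Stack: [27]
STORE_FAST k → k=27. Stack: []
LOAD_FAST_LOAD_FAST a,a → push 38,38. Stack: [38, 38]
BINARY_OP + → 38 + 38 = 76. Stack: [76]
STORE_FAST m → m=76. Stack: []
LOAD_FAST_LOAD_FAST k,k → push 27,27. Stack: [27, 27]
BINARY_OP - → 27 - 27 = 0. Stack: [0]
LOAD_FAST m → push 76. Stack: [0, 76]
BINARY_OP // → 0 // 76 = 0. Stack: [0]
STORE_FAST k → k=0. Stack: []
LOAD_FAST m → push 76. Stack: [76]
LOAD_CONST → push 2. Stack: [76, 2]
BINARY_OP | → 76 | 2 = 78. Stack: [78]
LOAD_FAST m → push 76. Stack: [78, 76]
LOAD_CONST → push 4. Stack: [78, 76, 4]
BINARY_OP >> → 76 >> 4 = 4. Stack: [78, 4]
BINARY_OP | → 78 | 4 = 78. Stack: [78]
STORE_FAST u → u=78. Stack: []
LOAD_FAST_LOAD_FAST k,a → push 0,38. Stack: [0, 38]
BINARY_OP * → 0 * 38 = 0. Stack: [0]
STORE_FAST r → r=0. Stack: []
LOAD_FAST_LOAD_FAST a,a → push 38,38. Stack: [38, 38]
BINARY_OP * → 38 * 38 = 1444. Stack: [1444]
STORE_FAST u → u=1444. Stack: []
LOAD_FAST r → push 0. Stack: [0]
RETURN_VALUE → return 0.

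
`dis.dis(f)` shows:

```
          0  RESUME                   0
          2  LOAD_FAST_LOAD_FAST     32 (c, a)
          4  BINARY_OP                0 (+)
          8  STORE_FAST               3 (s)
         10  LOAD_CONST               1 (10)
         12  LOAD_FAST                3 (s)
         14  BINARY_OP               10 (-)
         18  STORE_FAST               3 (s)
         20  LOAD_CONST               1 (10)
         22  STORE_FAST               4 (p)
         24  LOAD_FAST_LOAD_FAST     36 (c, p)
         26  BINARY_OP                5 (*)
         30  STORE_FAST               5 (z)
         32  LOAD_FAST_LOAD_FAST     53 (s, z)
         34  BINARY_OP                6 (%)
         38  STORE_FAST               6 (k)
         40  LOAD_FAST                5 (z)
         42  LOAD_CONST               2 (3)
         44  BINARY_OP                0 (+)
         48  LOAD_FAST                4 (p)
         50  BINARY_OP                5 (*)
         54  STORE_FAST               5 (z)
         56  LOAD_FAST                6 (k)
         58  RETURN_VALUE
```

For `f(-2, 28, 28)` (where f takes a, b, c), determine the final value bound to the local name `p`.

LOAD_FAST_LOAD_FAST c,a → push 28,-2. Stack: [28, -2]
BINARY_OP + → 28 + -2 = 26. Stack: [26]
STORE_FAST s → s=26. Stack: []
LOAD_CONST → push 10. Stack: [10]
LOAD_FAST s → push 26. Stack: [10, 26]
BINARY_OP - → 10 - 26 = -16. Stack: [-16]
STORE_FAST s → s=-16. Stack: []
LOAD_CONST → push 10. Stack: [10]
STORE_FAST p → p=10. Stack: []
LOAD_FAST_LOAD_FAST c,p → push 28,10. Stack: [28, 10]
BINARY_OP * → 28 * 10 = 280. Stack: [280]
STORE_FAST z → z=280. Stack: []
LOAD_FAST_LOAD_FAST s,z → push -16,280. Stack: [-16, 280]
BINARY_OP % → -16 % 280 = 264. Stack: [264]
STORE_FAST k → k=264. Stack: []
LOAD_FAST z → push 280. Stack: [280]
LOAD_CONST → push 3. Stack: [280, 3]
BINARY_OP + → 280 + 3 = 283. Stack: [283]
LOAD_FAST p → push 10. Stack: [283, 10]
BINARY_OP * → 283 * 10 = 2830. Stack: [2830]
STORE_FAST z → z=2830. Stack: []
LOAD_FAST k → push 264. Stack: [264]
RETURN_VALUE → return 264.

10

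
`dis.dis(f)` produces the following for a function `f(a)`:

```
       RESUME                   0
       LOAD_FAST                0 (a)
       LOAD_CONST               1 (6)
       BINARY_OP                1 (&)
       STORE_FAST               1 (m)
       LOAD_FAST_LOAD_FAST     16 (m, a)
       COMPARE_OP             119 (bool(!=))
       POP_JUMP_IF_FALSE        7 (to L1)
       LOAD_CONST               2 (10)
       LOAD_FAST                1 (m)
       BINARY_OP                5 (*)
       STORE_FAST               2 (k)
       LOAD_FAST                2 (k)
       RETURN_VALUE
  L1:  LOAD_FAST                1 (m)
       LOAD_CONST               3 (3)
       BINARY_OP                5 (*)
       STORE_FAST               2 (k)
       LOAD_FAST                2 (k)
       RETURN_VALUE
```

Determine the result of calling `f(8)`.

0

LOAD_FAST a → push 8. Stack: [8]
LOAD_CONST → push 6. Stack: [8, 6]
BINARY_OP & → 8 & 6 = 0. Stack: [0]
STORE_FAST m → m=0. Stack: []
LOAD_FAST_LOAD_FAST m,a → push 0,8. Stack: [0, 8]
COMPARE_OP bool(!=) → 0 vs 8 = True. Stack: [True]
POP_JUMP_IF_FALSE → pop True; no jump. Stack: []
LOAD_CONST → push 10. Stack: [10]
LOAD_FAST m → push 0. Stack: [10, 0]
BINARY_OP * → 10 * 0 = 0. Stack: [0]
STORE_FAST k → k=0. Stack: []
LOAD_FAST k → push 0. Stack: [0]
RETURN_VALUE → return 0.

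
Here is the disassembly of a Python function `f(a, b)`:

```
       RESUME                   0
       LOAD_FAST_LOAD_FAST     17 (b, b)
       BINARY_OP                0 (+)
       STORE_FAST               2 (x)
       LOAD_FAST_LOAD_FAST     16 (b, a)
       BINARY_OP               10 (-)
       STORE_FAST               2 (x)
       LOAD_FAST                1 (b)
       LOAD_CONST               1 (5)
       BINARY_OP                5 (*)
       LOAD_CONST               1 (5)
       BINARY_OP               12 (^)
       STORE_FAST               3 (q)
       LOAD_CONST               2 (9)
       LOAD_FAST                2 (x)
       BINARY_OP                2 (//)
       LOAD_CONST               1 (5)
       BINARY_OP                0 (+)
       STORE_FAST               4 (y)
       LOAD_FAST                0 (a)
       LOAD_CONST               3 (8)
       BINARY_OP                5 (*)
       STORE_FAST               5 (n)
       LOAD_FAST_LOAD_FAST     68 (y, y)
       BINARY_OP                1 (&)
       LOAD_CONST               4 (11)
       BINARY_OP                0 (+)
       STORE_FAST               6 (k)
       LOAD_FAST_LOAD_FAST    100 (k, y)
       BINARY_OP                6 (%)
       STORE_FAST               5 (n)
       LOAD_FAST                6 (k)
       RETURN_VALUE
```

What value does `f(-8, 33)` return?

LOAD_FAST_LOAD_FAST b,b → push 33,33. Stack: [33, 33]
BINARY_OP + → 33 + 33 = 66. Stack: [66]
STORE_FAST x → x=66. Stack: []
LOAD_FAST_LOAD_FAST b,a → push 33,-8. Stack: [33, -8]
BINARY_OP - → 33 - -8 = 41. Stack: [41]
STORE_FAST x → x=41. Stack: []
LOAD_FAST b → push 33. Stack: [33]
LOAD_CONST → push 5. Stack: [33, 5]
BINARY_OP * → 33 * 5 = 165. Stack: [165]
LOAD_CONST → push 5. Stack: [165, 5]
BINARY_OP ^ → 165 ^ 5 = 160. Stack: [160]
STORE_FAST q → q=160. Stack: []
LOAD_CONST → push 9. Stack: [9]
LOAD_FAST x → push 41. Stack: [9, 41]
BINARY_OP // → 9 // 41 = 0. Stack: [0]
LOAD_CONST → push 5. Stack: [0, 5]
BINARY_OP + → 0 + 5 = 5. Stack: [5]
STORE_FAST y → y=5. Stack: []
LOAD_FAST a → push -8. Stack: [-8]
LOAD_CONST → push 8. Stack: [-8, 8]
BINARY_OP * → -8 * 8 = -64. Stack: [-64]
STORE_FAST n → n=-64. Stack: []
LOAD_FAST_LOAD_FAST y,y → push 5,5. Stack: [5, 5]
BINARY_OP & → 5 & 5 = 5. Stack: [5]
LOAD_CONST → push 11. Stack: [5, 11]
BINARY_OP + → 5 + 11 = 16. Stack: [16]
STORE_FAST k → k=16. Stack: []
LOAD_FAST_LOAD_FAST k,y → push 16,5. Stack: [16, 5]
BINARY_OP % → 16 % 5 = 1. Stack: [1]
STORE_FAST n → n=1. Stack: []
LOAD_FAST k → push 16. Stack: [16]
RETURN_VALUE → return 16.

16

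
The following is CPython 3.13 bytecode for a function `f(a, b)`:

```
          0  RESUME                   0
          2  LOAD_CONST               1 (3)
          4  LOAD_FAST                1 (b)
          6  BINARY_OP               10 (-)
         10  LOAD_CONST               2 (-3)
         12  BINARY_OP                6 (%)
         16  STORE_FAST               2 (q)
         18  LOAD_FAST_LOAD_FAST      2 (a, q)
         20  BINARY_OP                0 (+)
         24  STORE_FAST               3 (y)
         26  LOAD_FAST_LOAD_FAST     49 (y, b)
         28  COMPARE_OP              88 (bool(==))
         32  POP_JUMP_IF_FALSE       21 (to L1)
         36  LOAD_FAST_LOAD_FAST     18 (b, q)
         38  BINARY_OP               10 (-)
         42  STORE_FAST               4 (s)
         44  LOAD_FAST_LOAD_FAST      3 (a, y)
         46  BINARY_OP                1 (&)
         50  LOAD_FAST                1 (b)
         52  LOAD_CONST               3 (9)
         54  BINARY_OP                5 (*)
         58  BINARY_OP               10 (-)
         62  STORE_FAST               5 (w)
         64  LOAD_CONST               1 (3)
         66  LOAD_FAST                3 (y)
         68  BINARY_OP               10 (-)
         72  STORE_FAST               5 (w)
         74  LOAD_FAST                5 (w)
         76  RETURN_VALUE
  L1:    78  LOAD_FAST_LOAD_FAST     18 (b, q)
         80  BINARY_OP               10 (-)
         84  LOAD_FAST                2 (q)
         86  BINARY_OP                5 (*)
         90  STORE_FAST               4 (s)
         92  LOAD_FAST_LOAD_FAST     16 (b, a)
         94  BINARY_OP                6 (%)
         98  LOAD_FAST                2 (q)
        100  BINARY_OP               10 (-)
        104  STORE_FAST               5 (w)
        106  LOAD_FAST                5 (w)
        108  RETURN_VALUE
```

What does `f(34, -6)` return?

28

LOAD_CONST → push 3. Stack: [3]
LOAD_FAST b → push -6. Stack: [3, -6]
BINARY_OP - → 3 - -6 = 9. Stack: [9]
LOAD_CONST → push -3. Stack: [9, -3]
BINARY_OP % → 9 % -3 = 0. Stack: [0]
STORE_FAST q → q=0. Stack: []
LOAD_FAST_LOAD_FAST a,q → push 34,0. Stack: [34, 0]
BINARY_OP + → 34 + 0 = 34. Stack: [34]
STORE_FAST y → y=34. Stack: []
LOAD_FAST_LOAD_FAST y,b → push 34,-6. Stack: [34, -6]
COMPARE_OP bool(==) → 34 vs -6 = False. Stack: [False]
POP_JUMP_IF_FALSE → pop False; jump. Stack: []
LOAD_FAST_LOAD_FAST b,q → push -6,0. Stack: [-6, 0]
BINARY_OP - → -6 - 0 = -6. Stack: [-6]
LOAD_FAST q → push 0. Stack: [-6, 0]
BINARY_OP * → -6 * 0 = 0. Stack: [0]
STORE_FAST s → s=0. Stack: []
LOAD_FAST_LOAD_FAST b,a → push -6,34. Stack: [-6, 34]
BINARY_OP % → -6 % 34 = 28. Stack: [28]
LOAD_FAST q → push 0. Stack: [28, 0]
BINARY_OP - → 28 - 0 = 28. Stack: [28]
STORE_FAST w → w=28. Stack: []
LOAD_FAST w → push 28. Stack: [28]
RETURN_VALUE → return 28.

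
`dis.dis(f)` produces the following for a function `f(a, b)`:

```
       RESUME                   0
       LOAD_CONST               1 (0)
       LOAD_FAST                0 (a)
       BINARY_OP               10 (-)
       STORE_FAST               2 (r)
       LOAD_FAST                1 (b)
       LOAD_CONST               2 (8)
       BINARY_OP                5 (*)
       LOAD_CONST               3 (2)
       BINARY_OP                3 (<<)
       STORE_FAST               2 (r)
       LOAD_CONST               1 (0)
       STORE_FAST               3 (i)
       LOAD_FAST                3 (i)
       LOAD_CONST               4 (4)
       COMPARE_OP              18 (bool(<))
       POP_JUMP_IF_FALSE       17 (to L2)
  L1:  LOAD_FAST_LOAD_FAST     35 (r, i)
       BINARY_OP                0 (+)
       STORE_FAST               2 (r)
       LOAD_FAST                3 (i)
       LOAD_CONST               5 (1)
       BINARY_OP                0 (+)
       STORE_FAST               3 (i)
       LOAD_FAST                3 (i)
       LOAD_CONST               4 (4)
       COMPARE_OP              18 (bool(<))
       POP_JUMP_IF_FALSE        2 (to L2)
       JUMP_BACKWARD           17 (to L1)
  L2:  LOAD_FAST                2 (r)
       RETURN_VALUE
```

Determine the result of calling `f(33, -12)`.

LOAD_CONST → push 0. Stack: [0]
LOAD_FAST a → push 33. Stack: [0, 33]
BINARY_OP - → 0 - 33 = -33. Stack: [-33]
STORE_FAST r → r=-33. Stack: []
LOAD_FAST b → push -12. Stack: [-12]
LOAD_CONST → push 8. Stack: [-12, 8]
BINARY_OP * → -12 * 8 = -96. Stack: [-96]
LOAD_CONST → push 2. Stack: [-96, 2]
BINARY_OP << → -96 << 2 = -384. Stack: [-384]
STORE_FAST r → r=-384. Stack: []
LOAD_CONST → push 0. Stack: [0]
STORE_FAST i → i=0. Stack: []
LOAD_FAST i → push 0. Stack: [0]
LOAD_CONST → push 4. Stack: [0, 4]
COMPARE_OP bool(<) → 0 vs 4 = True. Stack: [True]
POP_JUMP_IF_FALSE → pop True; no jump. Stack: []
LOAD_FAST_LOAD_FAST r,i → push -384,0. Stack: [-384, 0]
BINARY_OP + → -384 + 0 = -384. Stack: [-384]
STORE_FAST r → r=-384. Stack: []
LOAD_FAST i → push 0. Stack: [0]
LOAD_CONST → push 1. Stack: [0, 1]
BINARY_OP + → 0 + 1 = 1. Stack: [1]
STORE_FAST i → i=1. Stack: []
LOAD_FAST i → push 1. Stack: [1]
LOAD_CONST → push 4. Stack: [1, 4]
COMPARE_OP bool(<) → 1 vs 4 = True. Stack: [True]
POP_JUMP_IF_FALSE → pop True; no jump. Stack: []
LOAD_FAST_LOAD_FAST r,i → push -384,1. Stack: [-384, 1]
BINARY_OP + → -384 + 1 = -383. Stack: [-383]
STORE_FAST r → r=-383. Stack: []
LOAD_FAST i → push 1. Stack: [1]
LOAD_CONST → push 1. Stack: [1, 1]
BINARY_OP + → 1 + 1 = 2. Stack: [2]
STORE_FAST i → i=2. Stack: []
LOAD_FAST i → push 2. Stack: [2]
LOAD_CONST → push 4. Stack: [2, 4]
COMPARE_OP bool(<) → 2 vs 4 = True. Stack: [True]
POP_JUMP_IF_FALSE → pop True; no jump. Stack: []
LOAD_FAST_LOAD_FAST r,i → push -383,2. Stack: [-383, 2]
BINARY_OP + → -383 + 2 = -381. Stack: [-381]
STORE_FAST r → r=-381. Stack: []
LOAD_FAST i → push 2. Stack: [2]
LOAD_CONST → push 1. Stack: [2, 1]
BINARY_OP + → 2 + 1 = 3. Stack: [3]
STORE_FAST i → i=3. Stack: []
LOAD_FAST i → push 3. Stack: [3]
LOAD_CONST → push 4. Stack: [3, 4]
COMPARE_OP bool(<) → 3 vs 4 = True. Stack: [True]
POP_JUMP_IF_FALSE → pop True; no jump. Stack: []
LOAD_FAST_LOAD_FAST r,i → push -381,3. Stack: [-381, 3]
BINARY_OP + → -381 + 3 = -378. Stack: [-378]
STORE_FAST r → r=-378. Stack: []
LOAD_FAST i → push 3. Stack: [3]
LOAD_CONST → push 1. Stack: [3, 1]
BINARY_OP + → 3 + 1 = 4. Stack: [4]
STORE_FAST i → i=4. Stack: []
LOAD_FAST i → push 4. Stack: [4]
LOAD_CONST → push 4. Stack: [4, 4]
COMPARE_OP bool(<) → 4 vs 4 = False. Stack: [False]
POP_JUMP_IF_FALSE → pop False; jump. Stack: []
LOAD_FAST r → push -378. Stack: [-378]
RETURN_VALUE → return -378.

-378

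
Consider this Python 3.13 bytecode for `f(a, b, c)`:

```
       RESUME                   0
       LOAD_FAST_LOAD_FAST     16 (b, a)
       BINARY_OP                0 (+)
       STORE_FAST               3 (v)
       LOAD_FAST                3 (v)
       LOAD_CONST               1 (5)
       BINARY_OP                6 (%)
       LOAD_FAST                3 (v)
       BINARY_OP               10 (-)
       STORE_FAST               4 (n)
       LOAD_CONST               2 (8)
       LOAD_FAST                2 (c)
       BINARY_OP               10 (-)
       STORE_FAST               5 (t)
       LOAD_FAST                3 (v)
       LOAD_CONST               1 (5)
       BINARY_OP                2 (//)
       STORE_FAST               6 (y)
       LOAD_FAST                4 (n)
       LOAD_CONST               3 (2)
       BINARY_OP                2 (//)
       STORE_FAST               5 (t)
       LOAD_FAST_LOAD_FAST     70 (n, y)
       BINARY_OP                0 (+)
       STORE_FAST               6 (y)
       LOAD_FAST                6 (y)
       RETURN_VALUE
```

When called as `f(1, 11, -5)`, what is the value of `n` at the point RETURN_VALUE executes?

-10

LOAD_FAST_LOAD_FAST b,a → push 11,1. Stack: [11, 1]
BINARY_OP + → 11 + 1 = 12. Stack: [12]
STORE_FAST v → v=12. Stack: []
LOAD_FAST v → push 12. Stack: [12]
LOAD_CONST → push 5. Stack: [12, 5]
BINARY_OP % → 12 % 5 = 2. Stack: [2]
LOAD_FAST v → push 12. Stack: [2, 12]
BINARY_OP - → 2 - 12 = -10. Stack: [-10]
STORE_FAST n → n=-10. Stack: []
LOAD_CONST → push 8. Stack: [8]
LOAD_FAST c → push -5. Stack: [8, -5]
BINARY_OP - → 8 - -5 = 13. Stack: [13]
STORE_FAST t → t=13. Stack: []
LOAD_FAST v → push 12. Stack: [12]
LOAD_CONST → push 5. Stack: [12, 5]
BINARY_OP // → 12 // 5 = 2. Stack: [2]
STORE_FAST y → y=2. Stack: []
LOAD_FAST n → push -10. Stack: [-10]
LOAD_CONST → push 2. Stack: [-10, 2]
BINARY_OP // → -10 // 2 = -5. Stack: [-5]
STORE_FAST t → t=-5. Stack: []
LOAD_FAST_LOAD_FAST n,y → push -10,2. Stack: [-10, 2]
BINARY_OP + → -10 + 2 = -8. Stack: [-8]
STORE_FAST y → y=-8. Stack: []
LOAD_FAST y → push -8. Stack: [-8]
RETURN_VALUE → return -8.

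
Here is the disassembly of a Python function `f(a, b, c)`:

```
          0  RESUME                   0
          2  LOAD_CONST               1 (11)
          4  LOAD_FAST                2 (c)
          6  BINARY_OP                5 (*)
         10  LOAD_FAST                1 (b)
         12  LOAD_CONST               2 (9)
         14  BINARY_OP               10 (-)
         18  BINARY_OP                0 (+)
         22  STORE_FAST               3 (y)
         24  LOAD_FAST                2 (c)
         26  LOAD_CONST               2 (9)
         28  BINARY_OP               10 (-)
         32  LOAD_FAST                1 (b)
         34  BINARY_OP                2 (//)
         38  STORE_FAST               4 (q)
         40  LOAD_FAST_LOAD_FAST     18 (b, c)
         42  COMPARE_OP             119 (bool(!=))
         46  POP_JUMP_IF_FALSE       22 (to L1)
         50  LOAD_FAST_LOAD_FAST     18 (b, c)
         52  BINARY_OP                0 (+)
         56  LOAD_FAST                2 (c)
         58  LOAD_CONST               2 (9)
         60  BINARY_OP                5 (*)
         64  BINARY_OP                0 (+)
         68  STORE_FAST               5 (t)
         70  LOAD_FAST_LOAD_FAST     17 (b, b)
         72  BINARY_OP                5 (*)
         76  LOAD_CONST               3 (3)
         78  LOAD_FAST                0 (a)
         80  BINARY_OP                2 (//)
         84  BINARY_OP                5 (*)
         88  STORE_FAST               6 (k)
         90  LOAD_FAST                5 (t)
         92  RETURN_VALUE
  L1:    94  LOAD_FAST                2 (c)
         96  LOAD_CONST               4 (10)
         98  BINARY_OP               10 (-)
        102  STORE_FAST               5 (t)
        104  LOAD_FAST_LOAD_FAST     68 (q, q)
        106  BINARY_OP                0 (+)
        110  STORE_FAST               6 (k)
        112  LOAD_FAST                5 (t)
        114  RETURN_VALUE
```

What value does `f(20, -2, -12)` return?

LOAD_CONST → push 11. Stack: [11]
LOAD_FAST c → push -12. Stack: [11, -12]
BINARY_OP * → 11 * -12 = -132. Stack: [-132]
LOAD_FAST b → push -2. Stack: [-132, -2]
LOAD_CONST → push 9. Stack: [-132, -2, 9]
BINARY_OP - → -2 - 9 = -11. Stack: [-132, -11]
BINARY_OP + → -132 + -11 = -143. Stack: [-143]
STORE_FAST y → y=-143. Stack: []
LOAD_FAST c → push -12. Stack: [-12]
LOAD_CONST → push 9. Stack: [-12, 9]
BINARY_OP - → -12 - 9 = -21. Stack: [-21]
LOAD_FAST b → push -2. Stack: [-21, -2]
BINARY_OP // → -21 // -2 = 10. Stack: [10]
STORE_FAST q → q=10. Stack: []
LOAD_FAST_LOAD_FAST b,c → push -2,-12. Stack: [-2, -12]
COMPARE_OP bool(!=) → -2 vs -12 = True. Stack: [True]
POP_JUMP_IF_FALSE → pop True; no jump. Stack: []
LOAD_FAST_LOAD_FAST b,c → push -2,-12. Stack: [-2, -12]
BINARY_OP + → -2 + -12 = -14. Stack: [-14]
LOAD_FAST c → push -12. Stack: [-14, -12]
LOAD_CONST → push 9. Stack: [-14, -12, 9]
BINARY_OP * → -12 * 9 = -108. Stack: [-14, -108]
BINARY_OP + → -14 + -108 = -122. Stack: [-122]
STORE_FAST t → t=-122. Stack: []
LOAD_FAST_LOAD_FAST b,b → push -2,-2. Stack: [-2, -2]
BINARY_OP * → -2 * -2 = 4. Stack: [4]
LOAD_CONST → push 3. Stack: [4, 3]
LOAD_FAST a → push 20. Stack: [4, 3, 20]
BINARY_OP // → 3 // 20 = 0. Stack: [4, 0]
BINARY_OP * → 4 * 0 = 0. Stack: [0]
STORE_FAST k → k=0. Stack: []
LOAD_FAST t → push -122. Stack: [-122]
RETURN_VALUE → return -122.

-122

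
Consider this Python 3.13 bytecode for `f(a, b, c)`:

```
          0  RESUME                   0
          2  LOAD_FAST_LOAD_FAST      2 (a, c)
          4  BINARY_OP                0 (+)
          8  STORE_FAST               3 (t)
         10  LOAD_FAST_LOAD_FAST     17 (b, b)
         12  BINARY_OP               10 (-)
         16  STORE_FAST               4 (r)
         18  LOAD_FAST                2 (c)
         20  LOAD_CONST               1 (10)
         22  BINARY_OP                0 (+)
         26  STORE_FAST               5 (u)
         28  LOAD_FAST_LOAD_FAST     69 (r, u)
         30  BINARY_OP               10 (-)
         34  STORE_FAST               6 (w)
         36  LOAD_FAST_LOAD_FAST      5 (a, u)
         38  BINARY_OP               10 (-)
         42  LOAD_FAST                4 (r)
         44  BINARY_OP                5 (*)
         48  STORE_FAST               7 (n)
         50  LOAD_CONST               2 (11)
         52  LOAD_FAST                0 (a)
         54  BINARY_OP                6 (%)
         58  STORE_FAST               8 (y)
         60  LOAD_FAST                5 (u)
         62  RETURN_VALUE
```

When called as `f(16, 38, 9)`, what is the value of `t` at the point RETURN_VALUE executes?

25

LOAD_FAST_LOAD_FAST a,c → push 16,9. Stack: [16, 9]
BINARY_OP + → 16 + 9 = 25. Stack: [25]
STORE_FAST t → t=25. Stack: []
LOAD_FAST_LOAD_FAST b,b → push 38,38. Stack: [38, 38]
BINARY_OP - → 38 - 38 = 0. Stack: [0]
STORE_FAST r → r=0. Stack: []
LOAD_FAST c → push 9. Stack: [9]
LOAD_CONST → push 10. Stack: [9, 10]
BINARY_OP + → 9 + 10 = 19. Stack: [19]
STORE_FAST u → u=19. Stack: []
LOAD_FAST_LOAD_FAST r,u → push 0,19. Stack: [0, 19]
BINARY_OP - → 0 - 19 = -19. Stack: [-19]
STORE_FAST w → w=-19. Stack: []
LOAD_FAST_LOAD_FAST a,u → push 16,19. Stack: [16, 19]
BINARY_OP - → 16 - 19 = -3. Stack: [-3]
LOAD_FAST r → push 0. Stack: [-3, 0]
BINARY_OP * → -3 * 0 = 0. Stack: [0]
STORE_FAST n → n=0. Stack: []
LOAD_CONST → push 11. Stack: [11]
LOAD_FAST a → push 16. Stack: [11, 16]
BINARY_OP % → 11 % 16 = 11. Stack: [11]
STORE_FAST y → y=11. Stack: []
LOAD_FAST u → push 19. Stack: [19]
RETURN_VALUE → return 19.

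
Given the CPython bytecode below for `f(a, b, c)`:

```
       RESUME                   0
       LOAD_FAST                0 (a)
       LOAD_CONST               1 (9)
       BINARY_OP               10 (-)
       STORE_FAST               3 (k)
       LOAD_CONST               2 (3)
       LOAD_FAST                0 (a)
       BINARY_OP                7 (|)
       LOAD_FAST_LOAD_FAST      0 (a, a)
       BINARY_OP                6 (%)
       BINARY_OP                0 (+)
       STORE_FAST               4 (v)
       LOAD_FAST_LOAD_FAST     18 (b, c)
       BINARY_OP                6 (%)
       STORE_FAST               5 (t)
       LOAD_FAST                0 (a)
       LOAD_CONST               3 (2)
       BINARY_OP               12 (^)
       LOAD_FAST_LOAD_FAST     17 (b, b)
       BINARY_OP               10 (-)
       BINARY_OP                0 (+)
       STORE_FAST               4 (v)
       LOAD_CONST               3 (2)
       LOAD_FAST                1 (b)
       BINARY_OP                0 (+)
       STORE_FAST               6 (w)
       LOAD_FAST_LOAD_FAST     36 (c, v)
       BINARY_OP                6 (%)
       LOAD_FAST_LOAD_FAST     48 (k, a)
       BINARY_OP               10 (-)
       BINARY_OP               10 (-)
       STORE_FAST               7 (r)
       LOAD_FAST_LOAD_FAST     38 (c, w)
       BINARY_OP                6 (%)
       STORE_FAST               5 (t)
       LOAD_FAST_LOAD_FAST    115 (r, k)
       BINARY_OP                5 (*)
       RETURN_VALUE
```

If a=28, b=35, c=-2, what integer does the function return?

LOAD_FAST a → push 28. Stack: [28]
LOAD_CONST → push 9. Stack: [28, 9]
BINARY_OP - → 28 - 9 = 19. Stack: [19]
STORE_FAST k → k=19. Stack: []
LOAD_CONST → push 3. Stack: [3]
LOAD_FAST a → push 28. Stack: [3, 28]
BINARY_OP | → 3 | 28 = 31. Stack: [31]
LOAD_FAST_LOAD_FAST a,a → push 28,28. Stack: [31, 28, 28]
BINARY_OP % → 28 % 28 = 0. Stack: [31, 0]
BINARY_OP + → 31 + 0 = 31. Stack: [31]
STORE_FAST v → v=31. Stack: []
LOAD_FAST_LOAD_FAST b,c → push 35,-2. Stack: [35, -2]
BINARY_OP % → 35 % -2 = -1. Stack: [-1]
STORE_FAST t → t=-1. Stack: []
LOAD_FAST a → push 28. Stack: [28]
LOAD_CONST → push 2. Stack: [28, 2]
BINARY_OP ^ → 28 ^ 2 = 30. Stack: [30]
LOAD_FAST_LOAD_FAST b,b → push 35,35. Stack: [30, 35, 35]
BINARY_OP - → 35 - 35 = 0. Stack: [30, 0]
BINARY_OP + → 30 + 0 = 30. Stack: [30]
STORE_FAST v → v=30. Stack: []
LOAD_CONST → push 2. Stack: [2]
LOAD_FAST b → push 35. Stack: [2, 35]
BINARY_OP + → 2 + 35 = 37. Stack: [37]
STORE_FAST w → w=37. Stack: []
LOAD_FAST_LOAD_FAST c,v → push -2,30. Stack: [-2, 30]
BINARY_OP % → -2 % 30 = 28. Stack: [28]
LOAD_FAST_LOAD_FAST k,a → push 19,28. Stack: [28, 19, 28]
BINARY_OP - → 19 - 28 = -9. Stack: [28, -9]
BINARY_OP - → 28 - -9 = 37. Stack: [37]
STORE_FAST r → r=37. Stack: []
LOAD_FAST_LOAD_FAST c,w → push -2,37. Stack: [-2, 37]
BINARY_OP % → -2 % 37 = 35. Stack: [35]
STORE_FAST t → t=35. Stack: []
LOAD_FAST_LOAD_FAST r,k → push 37,19. Stack: [37, 19]
BINARY_OP * → 37 * 19 = 703. Stack: [703]
RETURN_VALUE → return 703.

703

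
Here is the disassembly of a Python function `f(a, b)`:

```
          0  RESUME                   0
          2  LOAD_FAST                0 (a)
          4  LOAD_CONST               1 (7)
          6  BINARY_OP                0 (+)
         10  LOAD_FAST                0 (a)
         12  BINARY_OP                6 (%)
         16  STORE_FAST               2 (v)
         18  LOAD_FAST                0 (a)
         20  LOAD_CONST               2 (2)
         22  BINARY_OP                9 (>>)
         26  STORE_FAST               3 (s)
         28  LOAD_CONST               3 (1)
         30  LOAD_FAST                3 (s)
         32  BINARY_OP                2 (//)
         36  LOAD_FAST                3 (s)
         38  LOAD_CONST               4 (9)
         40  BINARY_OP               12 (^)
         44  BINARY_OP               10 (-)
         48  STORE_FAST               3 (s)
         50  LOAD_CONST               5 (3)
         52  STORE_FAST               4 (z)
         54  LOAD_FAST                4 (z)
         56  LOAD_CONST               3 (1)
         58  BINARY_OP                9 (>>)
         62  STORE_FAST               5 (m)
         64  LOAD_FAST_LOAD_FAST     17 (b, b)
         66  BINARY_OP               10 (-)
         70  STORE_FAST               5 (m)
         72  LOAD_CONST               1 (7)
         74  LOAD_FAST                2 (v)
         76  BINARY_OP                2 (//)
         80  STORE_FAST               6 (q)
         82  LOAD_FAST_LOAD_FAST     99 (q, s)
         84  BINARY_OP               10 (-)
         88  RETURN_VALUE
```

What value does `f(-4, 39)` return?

-16

LOAD_FAST a → push -4. Stack: [-4]
LOAD_CONST → push 7. Stack: [-4, 7]
BINARY_OP + → -4 + 7 = 3. Stack: [3]
LOAD_FAST a → push -4. Stack: [3, -4]
BINARY_OP % → 3 % -4 = -1. Stack: [-1]
STORE_FAST v → v=-1. Stack: []
LOAD_FAST a → push -4. Stack: [-4]
LOAD_CONST → push 2. Stack: [-4, 2]
BINARY_OP >> → -4 >> 2 = -1. Stack: [-1]
STORE_FAST s → s=-1. Stack: []
LOAD_CONST → push 1. Stack: [1]
LOAD_FAST s → push -1. Stack: [1, -1]
BINARY_OP // → 1 // -1 = -1. Stack: [-1]
LOAD_FAST s → push -1. Stack: [-1, -1]
LOAD_CONST → push 9. Stack: [-1, -1, 9]
BINARY_OP ^ → -1 ^ 9 = -10. Stack: [-1, -10]
BINARY_OP - → -1 - -10 = 9. Stack: [9]
STORE_FAST s → s=9. Stack: []
LOAD_CONST → push 3. Stack: [3]
STORE_FAST z → z=3. Stack: []
LOAD_FAST z → push 3. Stack: [3]
LOAD_CONST → push 1. Stack: [3, 1]
BINARY_OP >> → 3 >> 1 = 1. Stack: [1]
STORE_FAST m → m=1. Stack: []
LOAD_FAST_LOAD_FAST b,b → push 39,39. Stack: [39, 39]
BINARY_OP - → 39 - 39 = 0. Stack: [0]
STORE_FAST m → m=0. Stack: []
LOAD_CONST → push 7. Stack: [7]
LOAD_FAST v → push -1. Stack: [7, -1]
BINARY_OP // → 7 // -1 = -7. Stack: [-7]
STORE_FAST q → q=-7. Stack: []
LOAD_FAST_LOAD_FAST q,s → push -7,9. Stack: [-7, 9]
BINARY_OP - → -7 - 9 = -16. Stack: [-16]
RETURN_VALUE → return -16.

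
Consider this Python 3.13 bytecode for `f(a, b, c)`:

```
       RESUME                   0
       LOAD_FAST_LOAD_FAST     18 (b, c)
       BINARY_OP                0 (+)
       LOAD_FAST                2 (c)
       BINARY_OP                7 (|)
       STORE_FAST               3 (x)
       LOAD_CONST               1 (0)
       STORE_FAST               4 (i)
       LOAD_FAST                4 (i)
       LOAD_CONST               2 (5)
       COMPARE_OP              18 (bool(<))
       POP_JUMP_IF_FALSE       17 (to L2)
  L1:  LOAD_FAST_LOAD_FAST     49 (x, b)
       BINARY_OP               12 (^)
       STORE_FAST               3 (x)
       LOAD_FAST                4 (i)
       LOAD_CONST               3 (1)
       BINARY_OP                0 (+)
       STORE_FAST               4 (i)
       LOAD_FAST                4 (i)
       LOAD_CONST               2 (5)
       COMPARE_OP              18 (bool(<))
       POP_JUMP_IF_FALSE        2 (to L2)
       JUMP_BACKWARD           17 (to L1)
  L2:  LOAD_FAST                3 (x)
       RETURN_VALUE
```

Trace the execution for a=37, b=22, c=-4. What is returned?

LOAD_FAST_LOAD_FAST b,c → push 22,-4
BINARY_OP + → 22 + -4 = 18
LOAD_FAST c → push -4
BINARY_OP | → 18 | -4 = -2
STORE_FAST x → x=-2
LOAD_CONST → push 0
STORE_FAST i → i=0
LOAD_FAST i → push 0
LOAD_CONST → push 5
COMPARE_OP bool(<) → 0 vs 5 = True
POP_JUMP_IF_FALSE → pop True; no jump
LOAD_FAST_LOAD_FAST x,b → push -2,22
BINARY_OP ^ → -2 ^ 22 = -24
STORE_FAST x → x=-24
LOAD_FAST i → push 0
LOAD_CONST → push 1
BINARY_OP + → 0 + 1 = 1
STORE_FAST i → i=1
LOAD_FAST i → push 1
LOAD_CONST → push 5
COMPARE_OP bool(<) → 1 vs 5 = True
POP_JUMP_IF_FALSE → pop True; no jump
LOAD_FAST_LOAD_FAST x,b → push -24,22
BINARY_OP ^ → -24 ^ 22 = -2
STORE_FAST x → x=-2
LOAD_FAST i → push 1
LOAD_CONST → push 1
BINARY_OP + → 1 + 1 = 2
STORE_FAST i → i=2
LOAD_FAST i → push 2
LOAD_CONST → push 5
COMPARE_OP bool(<) → 2 vs 5 = True
POP_JUMP_IF_FALSE → pop True; no jump
LOAD_FAST_LOAD_FAST x,b → push -2,22
BINARY_OP ^ → -2 ^ 22 = -24
STORE_FAST x → x=-24
LOAD_FAST i → push 2
LOAD_CONST → push 1
BINARY_OP + → 2 + 1 = 3
STORE_FAST i → i=3
LOAD_FAST i → push 3
LOAD_CONST → push 5
COMPARE_OP bool(<) → 3 vs 5 = True
POP_JUMP_IF_FALSE → pop True; no jump
LOAD_FAST_LOAD_FAST x,b → push -24,22
BINARY_OP ^ → -24 ^ 22 = -2
STORE_FAST x → x=-2
LOAD_FAST i → push 3
LOAD_CONST → push 1
BINARY_OP + → 3 + 1 = 4
STORE_FAST i → i=4
LOAD_FAST i → push 4
LOAD_CONST → push 5
COMPARE_OP bool(<) → 4 vs 5 = True
POP_JUMP_IF_FALSE → pop True; no jump
LOAD_FAST_LOAD_FAST x,b → push -2,22
BINARY_OP ^ → -2 ^ 22 = -24
STORE_FAST x → x=-24
LOAD_FAST i → push 4
LOAD_CONST → push 1
BINARY_OP + → 4 + 1 = 5
STORE_FAST i → i=5
LOAD_FAST i → push 5
LOAD_CONST → push 5
COMPARE_OP bool(<) → 5 vs 5 = False
POP_JUMP_IF_FALSE → pop False; jump
LOAD_FAST x → push -24
RETURN_VALUE → return -24.

-24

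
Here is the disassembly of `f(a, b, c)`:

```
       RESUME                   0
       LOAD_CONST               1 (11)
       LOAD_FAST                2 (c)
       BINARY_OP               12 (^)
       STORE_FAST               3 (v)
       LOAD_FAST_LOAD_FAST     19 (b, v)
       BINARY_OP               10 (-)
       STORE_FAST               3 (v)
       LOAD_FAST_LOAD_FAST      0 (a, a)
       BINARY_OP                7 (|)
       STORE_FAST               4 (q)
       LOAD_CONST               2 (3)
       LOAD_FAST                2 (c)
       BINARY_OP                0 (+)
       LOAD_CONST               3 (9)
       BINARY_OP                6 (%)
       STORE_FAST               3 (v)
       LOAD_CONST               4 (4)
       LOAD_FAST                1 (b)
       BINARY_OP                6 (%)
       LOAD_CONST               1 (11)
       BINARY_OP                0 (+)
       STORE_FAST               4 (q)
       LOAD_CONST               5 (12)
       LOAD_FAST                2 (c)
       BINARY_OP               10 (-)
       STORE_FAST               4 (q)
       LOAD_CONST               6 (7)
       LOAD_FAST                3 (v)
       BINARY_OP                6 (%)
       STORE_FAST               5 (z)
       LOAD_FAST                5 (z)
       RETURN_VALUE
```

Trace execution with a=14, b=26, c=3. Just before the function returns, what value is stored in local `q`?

LOAD_CONST → push 11. Stack: [11]
LOAD_FAST c → push 3. Stack: [11, 3]
BINARY_OP ^ → 11 ^ 3 = 8. Stack: [8]
STORE_FAST v → v=8. Stack: []
LOAD_FAST_LOAD_FAST b,v → push 26,8. Stack: [26, 8]
BINARY_OP - → 26 - 8 = 18. Stack: [18]
STORE_FAST v → v=18. Stack: []
LOAD_FAST_LOAD_FAST a,a → push 14,14. Stack: [14, 14]
BINARY_OP | → 14 | 14 = 14. Stack: [14]
STORE_FAST q → q=14. Stack: []
LOAD_CONST → push 3. Stack: [3]
LOAD_FAST c → push 3. Stack: [3, 3]
BINARY_OP + → 3 + 3 = 6. Stack: [6]
LOAD_CONST → push 9. Stack: [6, 9]
BINARY_OP % → 6 % 9 = 6. Stack: [6]
STORE_FAST v → v=6. Stack: []
LOAD_CONST → push 4. Stack: [4]
LOAD_FAST b → push 26. Stack: [4, 26]
BINARY_OP % → 4 % 26 = 4. Stack: [4]
LOAD_CONST → push 11. Stack: [4, 11]
BINARY_OP + → 4 + 11 = 15. Stack: [15]
STORE_FAST q → q=15. Stack: []
LOAD_CONST → push 12. Stack: [12]
LOAD_FAST c → push 3. Stack: [12, 3]
BINARY_OP - → 12 - 3 = 9. Stack: [9]
STORE_FAST q → q=9. Stack: []
LOAD_CONST → push 7. Stack: [7]
LOAD_FAST v → push 6. Stack: [7, 6]
BINARY_OP % → 7 % 6 = 1. Stack: [1]
STORE_FAST z → z=1. Stack: []
LOAD_FAST z → push 1. Stack: [1]
RETURN_VALUE → return 1.

9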